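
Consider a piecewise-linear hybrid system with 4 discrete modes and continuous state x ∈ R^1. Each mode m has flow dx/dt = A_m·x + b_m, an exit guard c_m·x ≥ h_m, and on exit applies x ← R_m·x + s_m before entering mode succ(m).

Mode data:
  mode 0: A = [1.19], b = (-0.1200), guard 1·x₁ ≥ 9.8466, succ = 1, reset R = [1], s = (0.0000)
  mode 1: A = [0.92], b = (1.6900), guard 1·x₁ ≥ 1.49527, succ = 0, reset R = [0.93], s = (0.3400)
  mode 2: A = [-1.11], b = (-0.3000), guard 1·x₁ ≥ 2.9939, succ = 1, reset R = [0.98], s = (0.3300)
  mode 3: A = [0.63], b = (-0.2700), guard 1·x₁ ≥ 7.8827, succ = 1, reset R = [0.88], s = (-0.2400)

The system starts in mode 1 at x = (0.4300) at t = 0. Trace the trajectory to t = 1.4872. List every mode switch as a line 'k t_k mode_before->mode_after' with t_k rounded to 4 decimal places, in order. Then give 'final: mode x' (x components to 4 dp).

1 0.4187 1->0
final: 0 5.9130

Mode 1: guard c·x = 1.4953 hit at Δt = 0.4187 (t = 0.4187), x⁻ = (1.4953) → reset → x⁺ = (1.7306), jump to mode 0
Mode 0: flow for 1.0685 to horizon, guard not reached → x = (5.9130)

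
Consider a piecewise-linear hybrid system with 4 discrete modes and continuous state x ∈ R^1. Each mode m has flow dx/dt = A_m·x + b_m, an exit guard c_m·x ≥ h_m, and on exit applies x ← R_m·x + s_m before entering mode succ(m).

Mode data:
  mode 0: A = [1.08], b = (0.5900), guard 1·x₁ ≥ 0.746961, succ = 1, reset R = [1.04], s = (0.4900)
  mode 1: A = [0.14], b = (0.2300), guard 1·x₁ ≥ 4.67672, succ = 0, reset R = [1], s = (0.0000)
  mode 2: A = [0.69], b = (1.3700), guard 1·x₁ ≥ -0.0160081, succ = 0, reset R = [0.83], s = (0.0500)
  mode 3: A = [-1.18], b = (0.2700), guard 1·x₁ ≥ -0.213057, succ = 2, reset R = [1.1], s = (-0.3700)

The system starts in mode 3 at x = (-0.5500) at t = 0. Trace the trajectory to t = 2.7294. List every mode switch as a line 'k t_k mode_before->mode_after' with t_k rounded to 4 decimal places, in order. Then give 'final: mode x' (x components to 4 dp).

Mode 3: guard c·x = -0.2131 hit at Δt = 0.4803 (t = 0.4803), x⁻ = (-0.2131) → reset → x⁺ = (-0.6044), jump to mode 2
Mode 2: guard c·x = -0.0160 hit at Δt = 0.5143 (t = 0.9946), x⁻ = (-0.0160) → reset → x⁺ = (0.0367), jump to mode 0
Mode 0: guard c·x = 0.7470 hit at Δt = 0.7377 (t = 1.7323), x⁻ = (0.7470) → reset → x⁺ = (1.2668), jump to mode 1
Mode 1: flow for 0.9971 to horizon, guard not reached → x = (1.7027)

1 0.4803 3->2
2 0.9946 2->0
3 1.7323 0->1
final: 1 1.7027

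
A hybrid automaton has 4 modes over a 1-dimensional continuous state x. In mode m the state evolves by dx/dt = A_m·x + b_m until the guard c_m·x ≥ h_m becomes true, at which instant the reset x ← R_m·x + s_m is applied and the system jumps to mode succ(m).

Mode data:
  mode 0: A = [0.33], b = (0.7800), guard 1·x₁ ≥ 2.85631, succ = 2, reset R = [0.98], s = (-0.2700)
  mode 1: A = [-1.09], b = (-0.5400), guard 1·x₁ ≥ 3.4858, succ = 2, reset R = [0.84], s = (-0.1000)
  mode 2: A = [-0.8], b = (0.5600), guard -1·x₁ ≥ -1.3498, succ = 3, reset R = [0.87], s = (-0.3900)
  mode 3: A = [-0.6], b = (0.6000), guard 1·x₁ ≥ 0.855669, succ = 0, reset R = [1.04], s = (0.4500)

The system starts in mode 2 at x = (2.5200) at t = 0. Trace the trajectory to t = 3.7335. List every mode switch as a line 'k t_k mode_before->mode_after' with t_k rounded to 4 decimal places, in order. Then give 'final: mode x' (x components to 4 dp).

1 1.2874 2->3
2 1.9568 3->0
3 2.9968 0->2
final: 2 1.7146

Mode 2: guard c·x = -1.3498 hit at Δt = 1.2874 (t = 1.2874), x⁻ = (1.3498) → reset → x⁺ = (0.7843), jump to mode 3
Mode 3: guard c·x = 0.8557 hit at Δt = 0.6694 (t = 1.9568), x⁻ = (0.8557) → reset → x⁺ = (1.3399), jump to mode 0
Mode 0: guard c·x = 2.8563 hit at Δt = 1.0400 (t = 2.9968), x⁻ = (2.8563) → reset → x⁺ = (2.5292), jump to mode 2
Mode 2: flow for 0.7367 to horizon, guard not reached → x = (1.7146)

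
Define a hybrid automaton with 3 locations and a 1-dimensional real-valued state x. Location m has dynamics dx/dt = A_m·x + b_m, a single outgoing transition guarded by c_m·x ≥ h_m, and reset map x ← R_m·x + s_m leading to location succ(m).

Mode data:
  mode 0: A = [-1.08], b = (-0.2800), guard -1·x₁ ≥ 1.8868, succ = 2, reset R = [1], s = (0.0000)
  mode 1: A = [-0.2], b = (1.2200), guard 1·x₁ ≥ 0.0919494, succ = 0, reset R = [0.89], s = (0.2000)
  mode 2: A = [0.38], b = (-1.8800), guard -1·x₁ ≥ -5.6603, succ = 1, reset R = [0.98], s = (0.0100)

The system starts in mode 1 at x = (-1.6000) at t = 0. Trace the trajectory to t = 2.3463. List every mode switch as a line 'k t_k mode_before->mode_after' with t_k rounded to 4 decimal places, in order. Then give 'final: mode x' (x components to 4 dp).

Mode 1: guard c·x = 0.0919 hit at Δt = 1.2406 (t = 1.2406), x⁻ = (0.0919) → reset → x⁺ = (0.2818), jump to mode 0
Mode 0: flow for 1.1057 to horizon, guard not reached → x = (-0.0953)

1 1.2406 1->0
final: 0 -0.0953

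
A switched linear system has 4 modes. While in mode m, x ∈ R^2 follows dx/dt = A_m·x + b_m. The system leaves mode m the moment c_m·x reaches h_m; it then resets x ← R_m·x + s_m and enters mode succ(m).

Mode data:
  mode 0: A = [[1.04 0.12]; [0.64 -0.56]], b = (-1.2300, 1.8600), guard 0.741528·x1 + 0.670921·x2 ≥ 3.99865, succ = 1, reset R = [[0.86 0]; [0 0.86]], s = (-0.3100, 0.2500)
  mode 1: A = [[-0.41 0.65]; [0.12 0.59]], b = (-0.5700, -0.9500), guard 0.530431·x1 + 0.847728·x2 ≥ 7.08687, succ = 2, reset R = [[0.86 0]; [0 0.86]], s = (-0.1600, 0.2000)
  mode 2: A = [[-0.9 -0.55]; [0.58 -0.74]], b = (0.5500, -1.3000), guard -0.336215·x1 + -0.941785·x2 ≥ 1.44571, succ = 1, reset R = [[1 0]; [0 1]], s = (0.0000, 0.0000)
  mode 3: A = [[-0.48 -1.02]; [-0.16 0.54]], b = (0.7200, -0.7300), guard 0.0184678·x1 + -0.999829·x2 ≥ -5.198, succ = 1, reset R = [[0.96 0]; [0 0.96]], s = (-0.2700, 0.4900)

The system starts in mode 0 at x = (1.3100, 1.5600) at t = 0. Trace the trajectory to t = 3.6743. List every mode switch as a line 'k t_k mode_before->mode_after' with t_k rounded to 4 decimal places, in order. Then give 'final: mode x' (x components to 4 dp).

Mode 0: guard c·x = 3.9987 hit at Δt = 1.2101 (t = 1.2101), x⁻ = (2.3102, 3.4066) → reset → x⁺ = (1.6768, 3.1797), jump to mode 1
Mode 1: guard c·x = 7.0869 hit at Δt = 1.5061 (t = 2.7162), x⁻ = (3.5898, 6.1137) → reset → x⁺ = (2.9272, 5.4578), jump to mode 2
Mode 2: flow for 0.9581 to horizon, guard not reached → x = (0.3336, 2.2560)

1 1.2101 0->1
2 2.7162 1->2
final: 2 0.3336 2.2560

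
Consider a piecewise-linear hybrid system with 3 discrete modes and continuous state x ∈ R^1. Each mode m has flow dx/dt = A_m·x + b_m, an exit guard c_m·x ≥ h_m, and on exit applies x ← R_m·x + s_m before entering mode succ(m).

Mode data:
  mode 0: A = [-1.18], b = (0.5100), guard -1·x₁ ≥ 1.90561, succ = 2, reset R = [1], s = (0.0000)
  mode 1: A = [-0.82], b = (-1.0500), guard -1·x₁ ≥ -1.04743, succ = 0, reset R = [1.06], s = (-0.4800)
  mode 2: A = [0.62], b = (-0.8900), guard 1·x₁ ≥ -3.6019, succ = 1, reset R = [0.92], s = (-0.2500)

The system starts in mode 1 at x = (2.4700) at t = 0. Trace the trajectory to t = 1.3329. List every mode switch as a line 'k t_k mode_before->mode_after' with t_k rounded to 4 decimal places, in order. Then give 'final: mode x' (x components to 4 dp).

1 0.5816 1->0
final: 0 0.5138

Mode 1: guard c·x = -1.0474 hit at Δt = 0.5816 (t = 0.5816), x⁻ = (1.0474) → reset → x⁺ = (0.6303), jump to mode 0
Mode 0: flow for 0.7513 to horizon, guard not reached → x = (0.5138)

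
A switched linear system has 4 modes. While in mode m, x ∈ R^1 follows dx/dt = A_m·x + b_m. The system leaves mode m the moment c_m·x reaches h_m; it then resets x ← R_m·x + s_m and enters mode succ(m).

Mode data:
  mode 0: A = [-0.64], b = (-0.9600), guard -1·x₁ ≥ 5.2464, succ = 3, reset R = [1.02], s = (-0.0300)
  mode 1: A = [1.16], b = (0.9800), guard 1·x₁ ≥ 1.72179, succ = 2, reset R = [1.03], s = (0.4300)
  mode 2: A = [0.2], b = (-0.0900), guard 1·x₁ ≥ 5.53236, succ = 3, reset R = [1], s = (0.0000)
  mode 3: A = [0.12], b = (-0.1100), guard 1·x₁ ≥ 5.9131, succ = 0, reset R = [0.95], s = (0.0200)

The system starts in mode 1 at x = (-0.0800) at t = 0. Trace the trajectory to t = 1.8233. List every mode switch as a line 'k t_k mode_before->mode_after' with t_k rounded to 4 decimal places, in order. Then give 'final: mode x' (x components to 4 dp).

1 1.0437 1->2
final: 2 2.4993

Mode 1: guard c·x = 1.7218 hit at Δt = 1.0437 (t = 1.0437), x⁻ = (1.7218) → reset → x⁺ = (2.2034), jump to mode 2
Mode 2: flow for 0.7796 to horizon, guard not reached → x = (2.4993)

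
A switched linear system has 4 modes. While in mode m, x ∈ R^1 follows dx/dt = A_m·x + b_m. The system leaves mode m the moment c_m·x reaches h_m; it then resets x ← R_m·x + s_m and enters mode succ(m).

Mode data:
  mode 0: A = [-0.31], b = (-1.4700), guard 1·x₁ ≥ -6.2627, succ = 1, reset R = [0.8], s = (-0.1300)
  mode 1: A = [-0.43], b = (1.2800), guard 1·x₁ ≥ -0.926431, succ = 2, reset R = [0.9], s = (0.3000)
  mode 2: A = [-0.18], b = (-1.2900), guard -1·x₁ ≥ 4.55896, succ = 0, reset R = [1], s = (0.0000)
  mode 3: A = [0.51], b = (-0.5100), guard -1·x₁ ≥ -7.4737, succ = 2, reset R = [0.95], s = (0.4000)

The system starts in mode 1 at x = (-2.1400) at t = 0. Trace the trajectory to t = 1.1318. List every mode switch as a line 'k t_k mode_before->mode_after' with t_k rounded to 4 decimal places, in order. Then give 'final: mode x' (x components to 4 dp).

Mode 1: guard c·x = -0.9264 hit at Δt = 0.6296 (t = 0.6296), x⁻ = (-0.9264) → reset → x⁺ = (-0.5338), jump to mode 2
Mode 2: flow for 0.5022 to horizon, guard not reached → x = (-1.1071)

1 0.6296 1->2
final: 2 -1.1071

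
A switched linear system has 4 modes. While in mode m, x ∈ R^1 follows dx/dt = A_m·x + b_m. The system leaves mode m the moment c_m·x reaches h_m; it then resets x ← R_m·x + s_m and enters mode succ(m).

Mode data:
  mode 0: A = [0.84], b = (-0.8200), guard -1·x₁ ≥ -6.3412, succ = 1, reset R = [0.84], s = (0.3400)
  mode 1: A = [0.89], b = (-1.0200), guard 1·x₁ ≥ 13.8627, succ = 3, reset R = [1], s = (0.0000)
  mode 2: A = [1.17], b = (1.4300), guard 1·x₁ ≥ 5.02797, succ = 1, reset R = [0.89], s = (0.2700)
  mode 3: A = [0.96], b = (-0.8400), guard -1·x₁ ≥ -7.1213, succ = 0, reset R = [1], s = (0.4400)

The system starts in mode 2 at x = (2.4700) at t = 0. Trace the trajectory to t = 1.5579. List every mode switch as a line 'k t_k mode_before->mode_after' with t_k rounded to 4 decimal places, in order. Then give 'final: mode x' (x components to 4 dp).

1 0.4499 2->1
final: 1 10.7938

Mode 2: guard c·x = 5.0280 hit at Δt = 0.4499 (t = 0.4499), x⁻ = (5.0280) → reset → x⁺ = (4.7449), jump to mode 1
Mode 1: flow for 1.1080 to horizon, guard not reached → x = (10.7938)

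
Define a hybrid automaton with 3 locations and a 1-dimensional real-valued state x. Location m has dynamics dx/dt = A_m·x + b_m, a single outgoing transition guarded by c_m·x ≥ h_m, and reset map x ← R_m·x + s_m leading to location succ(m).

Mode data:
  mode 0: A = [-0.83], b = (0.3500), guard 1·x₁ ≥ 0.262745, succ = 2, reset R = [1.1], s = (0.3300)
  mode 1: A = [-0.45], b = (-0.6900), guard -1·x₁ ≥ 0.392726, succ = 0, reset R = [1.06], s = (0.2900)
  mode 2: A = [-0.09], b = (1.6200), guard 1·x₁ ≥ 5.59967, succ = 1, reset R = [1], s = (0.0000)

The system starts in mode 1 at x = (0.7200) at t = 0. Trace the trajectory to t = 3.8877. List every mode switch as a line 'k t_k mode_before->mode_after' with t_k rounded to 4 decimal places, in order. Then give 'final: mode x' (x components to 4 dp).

1 1.5130 1->0
2 3.0042 0->2
final: 2 1.9476

Mode 1: guard c·x = 0.3927 hit at Δt = 1.5130 (t = 1.5130), x⁻ = (-0.3927) → reset → x⁺ = (-0.1263), jump to mode 0
Mode 0: guard c·x = 0.2627 hit at Δt = 1.4912 (t = 3.0042), x⁻ = (0.2627) → reset → x⁺ = (0.6190), jump to mode 2
Mode 2: flow for 0.8835 to horizon, guard not reached → x = (1.9476)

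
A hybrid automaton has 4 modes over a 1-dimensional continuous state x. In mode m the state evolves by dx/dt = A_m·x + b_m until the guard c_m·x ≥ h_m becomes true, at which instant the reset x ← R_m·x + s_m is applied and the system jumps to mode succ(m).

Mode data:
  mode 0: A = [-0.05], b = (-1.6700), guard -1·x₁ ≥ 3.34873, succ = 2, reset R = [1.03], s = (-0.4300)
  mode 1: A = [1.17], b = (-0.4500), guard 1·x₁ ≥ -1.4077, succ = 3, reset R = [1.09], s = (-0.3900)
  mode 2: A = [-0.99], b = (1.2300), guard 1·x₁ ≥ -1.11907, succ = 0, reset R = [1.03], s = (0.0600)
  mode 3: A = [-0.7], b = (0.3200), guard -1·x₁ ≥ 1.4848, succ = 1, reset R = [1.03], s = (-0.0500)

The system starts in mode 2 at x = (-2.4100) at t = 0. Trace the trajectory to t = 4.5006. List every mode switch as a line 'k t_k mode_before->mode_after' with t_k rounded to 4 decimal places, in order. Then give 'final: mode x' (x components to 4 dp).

1 0.4405 2->0
2 1.8883 0->2
3 2.6703 2->0
4 4.1181 0->2
final: 2 -2.2647

Mode 2: guard c·x = -1.1191 hit at Δt = 0.4405 (t = 0.4405), x⁻ = (-1.1191) → reset → x⁺ = (-1.0926), jump to mode 0
Mode 0: guard c·x = 3.3487 hit at Δt = 1.4478 (t = 1.8883), x⁻ = (-3.3487) → reset → x⁺ = (-3.8792), jump to mode 2
Mode 2: guard c·x = -1.1191 hit at Δt = 0.7820 (t = 2.6703), x⁻ = (-1.1191) → reset → x⁺ = (-1.0926), jump to mode 0
Mode 0: guard c·x = 3.3487 hit at Δt = 1.4478 (t = 4.1181), x⁻ = (-3.3487) → reset → x⁺ = (-3.8792), jump to mode 2
Mode 2: flow for 0.3825 to horizon, guard not reached → x = (-2.2647)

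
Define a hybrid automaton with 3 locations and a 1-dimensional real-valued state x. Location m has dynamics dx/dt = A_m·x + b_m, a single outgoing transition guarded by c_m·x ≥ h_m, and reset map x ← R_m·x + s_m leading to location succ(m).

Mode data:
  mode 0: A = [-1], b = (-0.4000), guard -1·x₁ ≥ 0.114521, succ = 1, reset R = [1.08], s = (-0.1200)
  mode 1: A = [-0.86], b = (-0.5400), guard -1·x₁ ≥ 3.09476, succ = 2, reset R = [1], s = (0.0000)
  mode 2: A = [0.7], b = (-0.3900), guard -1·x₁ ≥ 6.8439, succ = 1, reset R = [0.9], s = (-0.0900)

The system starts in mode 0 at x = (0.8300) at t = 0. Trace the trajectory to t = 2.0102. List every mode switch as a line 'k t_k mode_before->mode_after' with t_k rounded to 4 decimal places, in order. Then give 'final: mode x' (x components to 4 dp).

1 1.4606 0->1
final: 1 -0.3884

Mode 0: guard c·x = 0.1145 hit at Δt = 1.4606 (t = 1.4606), x⁻ = (-0.1145) → reset → x⁺ = (-0.2437), jump to mode 1
Mode 1: flow for 0.5496 to horizon, guard not reached → x = (-0.3884)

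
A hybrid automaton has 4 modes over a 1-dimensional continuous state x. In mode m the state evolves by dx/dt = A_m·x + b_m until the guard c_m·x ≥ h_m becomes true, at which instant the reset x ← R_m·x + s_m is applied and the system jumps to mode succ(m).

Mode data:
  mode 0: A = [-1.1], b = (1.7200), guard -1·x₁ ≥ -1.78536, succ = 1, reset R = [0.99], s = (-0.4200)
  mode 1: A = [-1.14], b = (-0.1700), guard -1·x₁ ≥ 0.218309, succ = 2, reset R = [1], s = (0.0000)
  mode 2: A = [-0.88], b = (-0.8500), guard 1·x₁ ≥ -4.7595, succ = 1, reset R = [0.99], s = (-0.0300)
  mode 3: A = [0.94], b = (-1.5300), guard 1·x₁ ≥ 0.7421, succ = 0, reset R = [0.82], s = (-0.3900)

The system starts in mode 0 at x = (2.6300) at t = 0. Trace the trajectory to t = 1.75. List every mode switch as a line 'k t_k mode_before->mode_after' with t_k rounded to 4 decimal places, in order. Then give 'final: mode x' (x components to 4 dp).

Mode 0: guard c·x = -1.7854 hit at Δt = 1.4278 (t = 1.4278), x⁻ = (1.7854) → reset → x⁺ = (1.3475), jump to mode 1
Mode 1: flow for 0.3222 to horizon, guard not reached → x = (0.8874)

1 1.4278 0->1
final: 1 0.8874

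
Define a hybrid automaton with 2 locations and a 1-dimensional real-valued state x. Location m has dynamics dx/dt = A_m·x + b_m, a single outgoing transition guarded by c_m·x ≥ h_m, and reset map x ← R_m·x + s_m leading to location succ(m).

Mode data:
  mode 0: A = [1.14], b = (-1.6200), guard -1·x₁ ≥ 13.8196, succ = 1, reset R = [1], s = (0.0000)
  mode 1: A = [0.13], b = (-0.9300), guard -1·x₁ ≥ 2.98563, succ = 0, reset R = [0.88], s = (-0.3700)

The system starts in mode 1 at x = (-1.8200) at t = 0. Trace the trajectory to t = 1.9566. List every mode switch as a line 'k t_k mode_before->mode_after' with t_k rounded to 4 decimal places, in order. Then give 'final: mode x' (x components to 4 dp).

1 0.9394 1->0
final: 0 -12.6679

Mode 1: guard c·x = 2.9856 hit at Δt = 0.9394 (t = 0.9394), x⁻ = (-2.9856) → reset → x⁺ = (-2.9974), jump to mode 0
Mode 0: flow for 1.0172 to horizon, guard not reached → x = (-12.6679)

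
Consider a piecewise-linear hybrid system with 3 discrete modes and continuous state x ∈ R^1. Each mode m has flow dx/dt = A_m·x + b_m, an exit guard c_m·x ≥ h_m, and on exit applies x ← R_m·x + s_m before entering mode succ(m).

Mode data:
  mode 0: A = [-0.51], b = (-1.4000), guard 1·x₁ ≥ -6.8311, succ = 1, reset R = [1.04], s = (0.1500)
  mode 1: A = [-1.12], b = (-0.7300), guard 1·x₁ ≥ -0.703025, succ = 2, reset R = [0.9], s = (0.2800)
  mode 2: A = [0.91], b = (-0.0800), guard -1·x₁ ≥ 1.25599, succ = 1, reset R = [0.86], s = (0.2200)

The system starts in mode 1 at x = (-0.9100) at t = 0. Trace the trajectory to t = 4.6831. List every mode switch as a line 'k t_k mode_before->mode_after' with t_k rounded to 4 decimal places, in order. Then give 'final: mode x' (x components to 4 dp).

Mode 1: guard c·x = -0.7030 hit at Δt = 1.4440 (t = 1.4440), x⁻ = (-0.7030) → reset → x⁺ = (-0.3527), jump to mode 2
Mode 2: guard c·x = 1.2560 hit at Δt = 1.2254 (t = 2.6694), x⁻ = (-1.2560) → reset → x⁺ = (-0.8602), jump to mode 1
Mode 1: guard c·x = -0.7030 hit at Δt = 1.2525 (t = 3.9219), x⁻ = (-0.7030) → reset → x⁺ = (-0.3527), jump to mode 2
Mode 2: flow for 0.7612 to horizon, guard not reached → x = (-0.7930)

1 1.4440 1->2
2 2.6694 2->1
3 3.9219 1->2
final: 2 -0.7930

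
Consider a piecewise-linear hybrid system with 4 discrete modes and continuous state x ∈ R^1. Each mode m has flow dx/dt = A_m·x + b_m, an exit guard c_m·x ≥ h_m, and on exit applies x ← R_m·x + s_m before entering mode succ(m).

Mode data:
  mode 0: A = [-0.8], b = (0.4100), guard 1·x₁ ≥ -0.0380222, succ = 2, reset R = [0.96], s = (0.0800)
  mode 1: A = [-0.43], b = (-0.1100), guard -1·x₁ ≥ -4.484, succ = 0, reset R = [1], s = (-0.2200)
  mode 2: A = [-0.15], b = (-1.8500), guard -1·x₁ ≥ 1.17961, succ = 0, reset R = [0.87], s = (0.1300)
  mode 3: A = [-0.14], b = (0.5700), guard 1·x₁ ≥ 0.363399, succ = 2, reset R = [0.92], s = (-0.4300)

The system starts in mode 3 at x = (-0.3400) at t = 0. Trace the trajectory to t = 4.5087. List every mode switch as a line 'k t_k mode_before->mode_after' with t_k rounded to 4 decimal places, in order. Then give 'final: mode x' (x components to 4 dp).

Mode 3: guard c·x = 0.3634 hit at Δt = 1.2407 (t = 1.2407), x⁻ = (0.3634) → reset → x⁺ = (-0.0957), jump to mode 2
Mode 2: guard c·x = 1.1796 hit at Δt = 0.6183 (t = 1.8590), x⁻ = (-1.1796) → reset → x⁺ = (-0.8963), jump to mode 0
Mode 0: guard c·x = -0.0380 hit at Δt = 1.1745 (t = 3.0335), x⁻ = (-0.0380) → reset → x⁺ = (0.0435), jump to mode 2
Mode 2: guard c·x = 1.1796 hit at Δt = 0.6937 (t = 3.7272), x⁻ = (-1.1796) → reset → x⁺ = (-0.8963), jump to mode 0
Mode 0: flow for 0.7815 to horizon, guard not reached → x = (-0.2414)

1 1.2407 3->2
2 1.8590 2->0
3 3.0335 0->2
4 3.7272 2->0
final: 0 -0.2414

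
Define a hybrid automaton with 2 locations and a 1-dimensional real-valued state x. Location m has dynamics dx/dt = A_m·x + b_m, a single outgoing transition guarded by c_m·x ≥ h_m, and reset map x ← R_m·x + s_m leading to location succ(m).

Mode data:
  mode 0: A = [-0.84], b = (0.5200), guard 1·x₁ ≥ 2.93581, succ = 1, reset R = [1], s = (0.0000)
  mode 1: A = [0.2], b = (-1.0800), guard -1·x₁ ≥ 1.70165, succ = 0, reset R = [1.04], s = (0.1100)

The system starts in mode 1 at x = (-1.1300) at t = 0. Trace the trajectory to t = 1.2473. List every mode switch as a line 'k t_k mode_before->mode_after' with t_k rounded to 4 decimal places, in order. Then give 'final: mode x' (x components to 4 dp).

Mode 1: guard c·x = 1.7017 hit at Δt = 0.4196 (t = 0.4196), x⁻ = (-1.7017) → reset → x⁺ = (-1.6597), jump to mode 0
Mode 0: flow for 0.8277 to horizon, guard not reached → x = (-0.5179)

1 0.4196 1->0
final: 0 -0.5179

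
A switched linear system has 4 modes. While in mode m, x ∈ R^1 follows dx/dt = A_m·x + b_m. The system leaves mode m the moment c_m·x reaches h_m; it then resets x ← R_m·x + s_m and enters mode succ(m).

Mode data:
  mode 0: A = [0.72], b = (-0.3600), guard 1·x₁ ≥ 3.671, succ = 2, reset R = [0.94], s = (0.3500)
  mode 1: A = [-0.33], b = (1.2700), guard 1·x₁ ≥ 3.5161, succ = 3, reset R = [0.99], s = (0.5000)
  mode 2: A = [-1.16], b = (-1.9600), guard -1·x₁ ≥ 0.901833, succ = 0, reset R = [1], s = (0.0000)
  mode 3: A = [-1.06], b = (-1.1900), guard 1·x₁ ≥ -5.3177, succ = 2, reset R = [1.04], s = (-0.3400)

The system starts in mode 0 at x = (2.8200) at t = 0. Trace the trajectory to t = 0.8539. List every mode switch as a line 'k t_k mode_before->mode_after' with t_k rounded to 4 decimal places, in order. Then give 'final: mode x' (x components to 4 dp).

1 0.4340 0->2
final: 2 1.6837

Mode 0: guard c·x = 3.6710 hit at Δt = 0.4340 (t = 0.4340), x⁻ = (3.6710) → reset → x⁺ = (3.8007), jump to mode 2
Mode 2: flow for 0.4199 to horizon, guard not reached → x = (1.6837)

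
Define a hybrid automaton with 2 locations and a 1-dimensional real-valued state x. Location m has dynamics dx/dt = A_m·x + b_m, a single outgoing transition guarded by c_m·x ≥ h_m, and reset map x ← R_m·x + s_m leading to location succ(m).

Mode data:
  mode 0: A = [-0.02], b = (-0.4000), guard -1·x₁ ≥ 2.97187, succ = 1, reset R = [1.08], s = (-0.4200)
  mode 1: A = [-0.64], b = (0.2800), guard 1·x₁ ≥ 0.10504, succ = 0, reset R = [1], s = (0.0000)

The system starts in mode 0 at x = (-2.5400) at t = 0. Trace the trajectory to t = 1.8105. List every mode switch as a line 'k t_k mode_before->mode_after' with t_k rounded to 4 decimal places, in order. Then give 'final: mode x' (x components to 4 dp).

1 1.2523 0->1
final: 1 -2.4078

Mode 0: guard c·x = 2.9719 hit at Δt = 1.2523 (t = 1.2523), x⁻ = (-2.9719) → reset → x⁺ = (-3.6296), jump to mode 1
Mode 1: flow for 0.5582 to horizon, guard not reached → x = (-2.4078)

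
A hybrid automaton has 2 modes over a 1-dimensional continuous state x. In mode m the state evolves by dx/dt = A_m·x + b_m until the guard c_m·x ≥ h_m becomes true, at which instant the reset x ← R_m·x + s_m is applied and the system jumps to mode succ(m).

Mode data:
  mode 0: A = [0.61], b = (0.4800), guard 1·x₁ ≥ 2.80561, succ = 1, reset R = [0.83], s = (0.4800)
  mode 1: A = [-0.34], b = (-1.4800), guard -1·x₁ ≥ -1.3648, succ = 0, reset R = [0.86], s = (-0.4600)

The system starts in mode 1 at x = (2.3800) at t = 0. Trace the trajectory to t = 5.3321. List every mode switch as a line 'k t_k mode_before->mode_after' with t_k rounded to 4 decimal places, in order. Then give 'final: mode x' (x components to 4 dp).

Mode 1: guard c·x = -1.3648 hit at Δt = 0.4807 (t = 0.4807), x⁻ = (1.3648) → reset → x⁺ = (0.7137), jump to mode 0
Mode 0: guard c·x = 2.8056 hit at Δt = 1.4311 (t = 1.9118), x⁻ = (2.8056) → reset → x⁺ = (2.8087), jump to mode 1
Mode 1: guard c·x = -1.3648 hit at Δt = 0.6622 (t = 2.5740), x⁻ = (1.3648) → reset → x⁺ = (0.7137), jump to mode 0
Mode 0: guard c·x = 2.8056 hit at Δt = 1.4311 (t = 4.0051), x⁻ = (2.8056) → reset → x⁺ = (2.8087), jump to mode 1
Mode 1: guard c·x = -1.3648 hit at Δt = 0.6622 (t = 4.6674), x⁻ = (1.3648) → reset → x⁺ = (0.7137), jump to mode 0
Mode 0: flow for 0.6647 to horizon, guard not reached → x = (1.4641)

1 0.4807 1->0
2 1.9118 0->1
3 2.5740 1->0
4 4.0051 0->1
5 4.6674 1->0
final: 0 1.4641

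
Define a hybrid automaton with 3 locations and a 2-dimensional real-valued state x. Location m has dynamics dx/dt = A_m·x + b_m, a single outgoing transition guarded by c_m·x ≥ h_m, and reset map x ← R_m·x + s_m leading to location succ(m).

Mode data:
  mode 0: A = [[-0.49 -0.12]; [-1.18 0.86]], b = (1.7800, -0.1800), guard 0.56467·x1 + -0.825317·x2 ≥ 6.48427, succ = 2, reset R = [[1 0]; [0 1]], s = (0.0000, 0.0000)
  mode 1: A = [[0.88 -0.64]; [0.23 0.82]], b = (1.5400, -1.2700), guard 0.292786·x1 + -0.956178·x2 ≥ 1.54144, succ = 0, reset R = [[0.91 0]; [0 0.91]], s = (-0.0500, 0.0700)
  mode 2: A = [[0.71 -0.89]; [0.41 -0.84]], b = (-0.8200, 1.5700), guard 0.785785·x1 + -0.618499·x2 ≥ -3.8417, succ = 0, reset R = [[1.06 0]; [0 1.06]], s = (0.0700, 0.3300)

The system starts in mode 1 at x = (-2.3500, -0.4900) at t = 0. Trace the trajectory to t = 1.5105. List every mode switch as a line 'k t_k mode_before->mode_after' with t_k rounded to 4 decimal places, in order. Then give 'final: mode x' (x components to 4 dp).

1 0.6186 1->0
final: 0 0.1942 -2.9994

Mode 1: guard c·x = 1.5414 hit at Δt = 0.6186 (t = 0.6186), x⁻ = (-2.1388, -2.2670) → reset → x⁺ = (-1.9963, -1.9930), jump to mode 0
Mode 0: flow for 0.8919 to horizon, guard not reached → x = (0.1942, -2.9994)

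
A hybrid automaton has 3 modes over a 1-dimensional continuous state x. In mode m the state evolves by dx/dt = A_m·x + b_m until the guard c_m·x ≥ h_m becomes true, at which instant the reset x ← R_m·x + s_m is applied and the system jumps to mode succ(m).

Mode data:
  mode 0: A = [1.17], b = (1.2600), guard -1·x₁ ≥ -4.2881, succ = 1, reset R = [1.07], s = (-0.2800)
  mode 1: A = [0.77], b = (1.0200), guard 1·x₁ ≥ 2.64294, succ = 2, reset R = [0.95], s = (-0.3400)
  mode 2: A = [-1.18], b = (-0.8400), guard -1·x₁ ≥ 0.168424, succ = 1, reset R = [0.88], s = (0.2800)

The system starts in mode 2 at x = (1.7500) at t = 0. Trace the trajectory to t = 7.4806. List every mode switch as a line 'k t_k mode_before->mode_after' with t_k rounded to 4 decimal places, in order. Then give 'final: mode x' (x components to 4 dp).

Mode 2: guard c·x = 0.1684 hit at Δt = 1.2803 (t = 1.2803), x⁻ = (-0.1684) → reset → x⁺ = (0.1318), jump to mode 1
Mode 1: guard c·x = 2.6429 hit at Δt = 1.3015 (t = 2.5818), x⁻ = (2.6429) → reset → x⁺ = (2.1708), jump to mode 2
Mode 2: guard c·x = 0.1684 hit at Δt = 1.4140 (t = 3.9958), x⁻ = (-0.1684) → reset → x⁺ = (0.1318), jump to mode 1
Mode 1: guard c·x = 2.6429 hit at Δt = 1.3015 (t = 5.2973), x⁻ = (2.6429) → reset → x⁺ = (2.1708), jump to mode 2
Mode 2: guard c·x = 0.1684 hit at Δt = 1.4140 (t = 6.7113), x⁻ = (-0.1684) → reset → x⁺ = (0.1318), jump to mode 1
Mode 1: flow for 0.7693 to horizon, guard not reached → x = (1.3089)

1 1.2803 2->1
2 2.5818 1->2
3 3.9958 2->1
4 5.2973 1->2
5 6.7113 2->1
final: 1 1.3089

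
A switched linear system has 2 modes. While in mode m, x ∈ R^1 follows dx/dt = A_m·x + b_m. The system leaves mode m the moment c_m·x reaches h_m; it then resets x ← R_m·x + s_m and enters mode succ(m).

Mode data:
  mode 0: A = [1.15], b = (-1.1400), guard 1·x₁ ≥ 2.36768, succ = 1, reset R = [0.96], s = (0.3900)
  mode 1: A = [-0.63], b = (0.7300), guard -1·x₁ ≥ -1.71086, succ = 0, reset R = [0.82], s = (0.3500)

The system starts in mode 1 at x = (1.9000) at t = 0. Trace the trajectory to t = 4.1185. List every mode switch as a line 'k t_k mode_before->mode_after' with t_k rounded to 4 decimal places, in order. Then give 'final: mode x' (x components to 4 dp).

1 0.4676 1->0
2 0.9822 0->1
3 2.5731 1->0
4 3.0877 0->1
final: 1 1.9445

Mode 1: guard c·x = -1.7109 hit at Δt = 0.4676 (t = 0.4676), x⁻ = (1.7109) → reset → x⁺ = (1.7529), jump to mode 0
Mode 0: guard c·x = 2.3677 hit at Δt = 0.5146 (t = 0.9822), x⁻ = (2.3677) → reset → x⁺ = (2.6630), jump to mode 1
Mode 1: guard c·x = -1.7109 hit at Δt = 1.5909 (t = 2.5731), x⁻ = (1.7109) → reset → x⁺ = (1.7529), jump to mode 0
Mode 0: guard c·x = 2.3677 hit at Δt = 0.5146 (t = 3.0877), x⁻ = (2.3677) → reset → x⁺ = (2.6630), jump to mode 1
Mode 1: flow for 1.0308 to horizon, guard not reached → x = (1.9445)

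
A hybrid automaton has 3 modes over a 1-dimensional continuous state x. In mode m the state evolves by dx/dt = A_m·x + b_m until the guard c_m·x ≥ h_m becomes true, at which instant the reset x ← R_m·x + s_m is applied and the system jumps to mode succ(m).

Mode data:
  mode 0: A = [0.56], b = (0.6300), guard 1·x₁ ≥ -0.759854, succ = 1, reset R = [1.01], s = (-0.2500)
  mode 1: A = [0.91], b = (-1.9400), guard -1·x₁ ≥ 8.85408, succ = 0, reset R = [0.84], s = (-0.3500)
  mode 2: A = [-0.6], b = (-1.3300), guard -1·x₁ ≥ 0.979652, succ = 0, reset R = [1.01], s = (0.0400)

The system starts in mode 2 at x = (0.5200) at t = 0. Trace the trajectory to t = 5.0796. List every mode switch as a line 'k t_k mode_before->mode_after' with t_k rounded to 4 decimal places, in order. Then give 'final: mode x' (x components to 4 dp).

Mode 2: guard c·x = 0.9797 hit at Δt = 1.3234 (t = 1.3234), x⁻ = (-0.9797) → reset → x⁺ = (-0.9494), jump to mode 0
Mode 0: guard c·x = -0.7599 hit at Δt = 1.3078 (t = 2.6312), x⁻ = (-0.7599) → reset → x⁺ = (-1.0175), jump to mode 1
Mode 1: guard c·x = 8.8541 hit at Δt = 1.3730 (t = 4.0042), x⁻ = (-8.8541) → reset → x⁺ = (-7.7874), jump to mode 0
Mode 0: flow for 1.0754 to horizon, guard not reached → x = (-13.2918)

1 1.3234 2->0
2 2.6312 0->1
3 4.0042 1->0
final: 0 -13.2918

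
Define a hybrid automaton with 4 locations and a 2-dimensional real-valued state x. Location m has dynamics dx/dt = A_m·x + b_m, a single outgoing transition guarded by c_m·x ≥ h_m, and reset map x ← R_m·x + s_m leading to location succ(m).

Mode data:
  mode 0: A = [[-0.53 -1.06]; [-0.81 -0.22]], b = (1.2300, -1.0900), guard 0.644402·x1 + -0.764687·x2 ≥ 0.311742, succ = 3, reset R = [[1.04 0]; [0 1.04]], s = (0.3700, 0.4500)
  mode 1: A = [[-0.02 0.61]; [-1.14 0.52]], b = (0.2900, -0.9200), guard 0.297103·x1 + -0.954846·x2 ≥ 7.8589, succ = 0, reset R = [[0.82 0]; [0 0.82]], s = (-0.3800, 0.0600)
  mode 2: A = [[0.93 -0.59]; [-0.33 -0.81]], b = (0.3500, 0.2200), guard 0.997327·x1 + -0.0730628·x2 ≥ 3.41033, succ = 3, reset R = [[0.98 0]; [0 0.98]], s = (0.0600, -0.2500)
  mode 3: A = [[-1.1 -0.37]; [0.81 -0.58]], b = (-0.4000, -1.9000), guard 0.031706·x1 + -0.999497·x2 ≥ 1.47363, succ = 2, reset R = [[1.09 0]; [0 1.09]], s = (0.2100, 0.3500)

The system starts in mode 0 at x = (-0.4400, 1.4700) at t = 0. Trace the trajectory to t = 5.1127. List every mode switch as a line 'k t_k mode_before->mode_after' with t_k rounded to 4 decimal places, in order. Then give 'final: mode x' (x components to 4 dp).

Mode 0: guard c·x = 0.3117 hit at Δt = 1.4281 (t = 1.4281), x⁻ = (0.3621, -0.1025) → reset → x⁺ = (0.7466, 0.3434), jump to mode 3
Mode 3: guard c·x = 1.4736 hit at Δt = 1.3815 (t = 2.8096), x⁻ = (0.1034, -1.4711) → reset → x⁺ = (0.3227, -1.2535), jump to mode 2
Mode 2: guard c·x = 3.4103 hit at Δt = 1.3139 (t = 4.1235), x⁻ = (3.3649, -0.7449) → reset → x⁺ = (3.3576, -0.9800), jump to mode 3
Mode 3: flow for 0.9892 to horizon, guard not reached → x = (1.0549, -0.8258)

1 1.4281 0->3
2 2.8096 3->2
3 4.1235 2->3
final: 3 1.0549 -0.8258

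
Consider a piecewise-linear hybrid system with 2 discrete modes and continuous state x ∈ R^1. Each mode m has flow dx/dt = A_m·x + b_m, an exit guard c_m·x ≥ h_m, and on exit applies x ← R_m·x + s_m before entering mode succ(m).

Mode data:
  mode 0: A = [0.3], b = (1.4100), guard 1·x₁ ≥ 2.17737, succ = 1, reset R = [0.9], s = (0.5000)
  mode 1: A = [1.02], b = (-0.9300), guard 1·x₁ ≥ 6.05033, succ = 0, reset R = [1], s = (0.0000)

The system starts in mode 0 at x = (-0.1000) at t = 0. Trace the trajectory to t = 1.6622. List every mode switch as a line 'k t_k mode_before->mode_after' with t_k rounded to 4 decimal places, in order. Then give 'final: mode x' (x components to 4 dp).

Mode 0: guard c·x = 2.1774 hit at Δt = 1.3406 (t = 1.3406), x⁻ = (2.1774) → reset → x⁺ = (2.4596), jump to mode 1
Mode 1: flow for 0.3216 to horizon, guard not reached → x = (3.0606)

1 1.3406 0->1
final: 1 3.0606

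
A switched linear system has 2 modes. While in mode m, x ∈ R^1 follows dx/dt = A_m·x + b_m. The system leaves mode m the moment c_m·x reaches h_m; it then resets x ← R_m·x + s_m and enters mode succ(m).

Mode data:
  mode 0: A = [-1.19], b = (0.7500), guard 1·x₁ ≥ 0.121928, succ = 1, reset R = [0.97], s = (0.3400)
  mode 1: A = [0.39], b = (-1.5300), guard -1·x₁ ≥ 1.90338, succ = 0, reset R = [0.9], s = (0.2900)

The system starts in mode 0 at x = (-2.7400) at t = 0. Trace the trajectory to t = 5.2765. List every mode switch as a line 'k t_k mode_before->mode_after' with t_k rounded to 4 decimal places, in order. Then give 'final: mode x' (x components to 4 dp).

1 1.5896 0->1
2 2.9223 1->0
3 4.0955 0->1
final: 1 -1.5687

Mode 0: guard c·x = 0.1219 hit at Δt = 1.5896 (t = 1.5896), x⁻ = (0.1219) → reset → x⁺ = (0.4583), jump to mode 1
Mode 1: guard c·x = 1.9034 hit at Δt = 1.3327 (t = 2.9223), x⁻ = (-1.9034) → reset → x⁺ = (-1.4230), jump to mode 0
Mode 0: guard c·x = 0.1219 hit at Δt = 1.1732 (t = 4.0955), x⁻ = (0.1219) → reset → x⁺ = (0.4583), jump to mode 1
Mode 1: flow for 1.1810 to horizon, guard not reached → x = (-1.5687)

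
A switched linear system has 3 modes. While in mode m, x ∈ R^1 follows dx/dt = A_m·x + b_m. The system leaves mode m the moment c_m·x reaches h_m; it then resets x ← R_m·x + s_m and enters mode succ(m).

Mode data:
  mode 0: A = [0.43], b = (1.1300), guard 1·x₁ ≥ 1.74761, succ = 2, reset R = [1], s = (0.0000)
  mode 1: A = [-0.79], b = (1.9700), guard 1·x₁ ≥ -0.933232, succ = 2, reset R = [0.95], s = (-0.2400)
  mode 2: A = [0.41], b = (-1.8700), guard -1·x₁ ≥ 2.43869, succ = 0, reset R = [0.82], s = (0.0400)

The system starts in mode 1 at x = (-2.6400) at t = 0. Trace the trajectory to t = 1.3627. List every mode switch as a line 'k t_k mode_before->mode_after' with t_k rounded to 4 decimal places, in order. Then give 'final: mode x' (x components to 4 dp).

1 0.5116 1->2
2 1.0179 2->0
final: 0 -1.8529

Mode 1: guard c·x = -0.9332 hit at Δt = 0.5116 (t = 0.5116), x⁻ = (-0.9332) → reset → x⁺ = (-1.1266), jump to mode 2
Mode 2: guard c·x = 2.4387 hit at Δt = 0.5063 (t = 1.0179), x⁻ = (-2.4387) → reset → x⁺ = (-1.9597), jump to mode 0
Mode 0: flow for 0.3448 to horizon, guard not reached → x = (-1.8529)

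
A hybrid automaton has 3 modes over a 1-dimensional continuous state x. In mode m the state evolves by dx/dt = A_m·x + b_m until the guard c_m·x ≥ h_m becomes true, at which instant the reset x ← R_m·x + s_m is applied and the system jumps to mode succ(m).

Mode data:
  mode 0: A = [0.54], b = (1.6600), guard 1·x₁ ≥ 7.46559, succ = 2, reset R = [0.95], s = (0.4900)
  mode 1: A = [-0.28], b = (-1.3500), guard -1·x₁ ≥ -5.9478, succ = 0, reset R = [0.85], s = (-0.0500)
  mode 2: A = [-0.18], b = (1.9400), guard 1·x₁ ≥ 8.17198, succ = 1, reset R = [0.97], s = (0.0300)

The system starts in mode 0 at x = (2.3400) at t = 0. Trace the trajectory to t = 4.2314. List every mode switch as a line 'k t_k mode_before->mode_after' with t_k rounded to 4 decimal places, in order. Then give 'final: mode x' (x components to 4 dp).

1 1.2336 0->2
2 2.3669 2->1
3 2.9778 1->0
4 3.4700 0->2
final: 2 7.9916

Mode 0: guard c·x = 7.4656 hit at Δt = 1.2336 (t = 1.2336), x⁻ = (7.4656) → reset → x⁺ = (7.5823), jump to mode 2
Mode 2: guard c·x = 8.1720 hit at Δt = 1.1333 (t = 2.3669), x⁻ = (8.1720) → reset → x⁺ = (7.9568), jump to mode 1
Mode 1: guard c·x = -5.9478 hit at Δt = 0.6109 (t = 2.9778), x⁻ = (5.9478) → reset → x⁺ = (5.0056), jump to mode 0
Mode 0: guard c·x = 7.4656 hit at Δt = 0.4922 (t = 3.4700), x⁻ = (7.4656) → reset → x⁺ = (7.5823), jump to mode 2
Mode 2: flow for 0.7614 to horizon, guard not reached → x = (7.9916)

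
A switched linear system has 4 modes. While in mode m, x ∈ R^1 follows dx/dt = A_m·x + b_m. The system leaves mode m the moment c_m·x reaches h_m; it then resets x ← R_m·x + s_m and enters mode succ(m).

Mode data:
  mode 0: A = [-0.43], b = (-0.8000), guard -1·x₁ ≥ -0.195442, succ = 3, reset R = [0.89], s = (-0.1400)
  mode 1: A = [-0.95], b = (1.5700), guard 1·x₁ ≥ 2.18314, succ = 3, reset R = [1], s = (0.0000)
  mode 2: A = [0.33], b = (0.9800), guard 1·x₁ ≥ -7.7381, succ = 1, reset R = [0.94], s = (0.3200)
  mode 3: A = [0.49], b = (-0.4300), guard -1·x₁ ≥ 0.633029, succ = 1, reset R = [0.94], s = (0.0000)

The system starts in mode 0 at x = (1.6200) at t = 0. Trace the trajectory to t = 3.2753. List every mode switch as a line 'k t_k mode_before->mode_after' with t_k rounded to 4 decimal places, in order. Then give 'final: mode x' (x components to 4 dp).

1 1.2243 0->3
2 2.4132 3->1
final: 1 0.6617

Mode 0: guard c·x = -0.1954 hit at Δt = 1.2243 (t = 1.2243), x⁻ = (0.1954) → reset → x⁺ = (0.0339), jump to mode 3
Mode 3: guard c·x = 0.6330 hit at Δt = 1.1889 (t = 2.4132), x⁻ = (-0.6330) → reset → x⁺ = (-0.5950), jump to mode 1
Mode 1: flow for 0.8621 to horizon, guard not reached → x = (0.6617)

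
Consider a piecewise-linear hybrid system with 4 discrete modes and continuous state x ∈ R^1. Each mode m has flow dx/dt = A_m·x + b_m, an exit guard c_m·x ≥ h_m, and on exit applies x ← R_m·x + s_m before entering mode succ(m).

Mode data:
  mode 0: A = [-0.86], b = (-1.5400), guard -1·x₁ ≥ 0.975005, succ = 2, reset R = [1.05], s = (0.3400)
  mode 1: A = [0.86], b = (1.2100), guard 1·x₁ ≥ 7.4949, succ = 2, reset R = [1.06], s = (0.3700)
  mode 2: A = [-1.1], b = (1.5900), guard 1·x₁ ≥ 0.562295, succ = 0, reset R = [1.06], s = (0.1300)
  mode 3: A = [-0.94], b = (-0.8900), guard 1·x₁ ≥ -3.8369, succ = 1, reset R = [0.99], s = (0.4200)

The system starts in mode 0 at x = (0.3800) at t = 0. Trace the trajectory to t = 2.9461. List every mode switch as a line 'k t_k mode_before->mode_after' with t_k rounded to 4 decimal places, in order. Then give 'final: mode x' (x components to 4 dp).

1 1.1381 0->2
2 1.9381 2->0
final: 0 -0.7330

Mode 0: guard c·x = 0.9750 hit at Δt = 1.1381 (t = 1.1381), x⁻ = (-0.9750) → reset → x⁺ = (-0.6838), jump to mode 2
Mode 2: guard c·x = 0.5623 hit at Δt = 0.8000 (t = 1.9381), x⁻ = (0.5623) → reset → x⁺ = (0.7260), jump to mode 0
Mode 0: flow for 1.0080 to horizon, guard not reached → x = (-0.7330)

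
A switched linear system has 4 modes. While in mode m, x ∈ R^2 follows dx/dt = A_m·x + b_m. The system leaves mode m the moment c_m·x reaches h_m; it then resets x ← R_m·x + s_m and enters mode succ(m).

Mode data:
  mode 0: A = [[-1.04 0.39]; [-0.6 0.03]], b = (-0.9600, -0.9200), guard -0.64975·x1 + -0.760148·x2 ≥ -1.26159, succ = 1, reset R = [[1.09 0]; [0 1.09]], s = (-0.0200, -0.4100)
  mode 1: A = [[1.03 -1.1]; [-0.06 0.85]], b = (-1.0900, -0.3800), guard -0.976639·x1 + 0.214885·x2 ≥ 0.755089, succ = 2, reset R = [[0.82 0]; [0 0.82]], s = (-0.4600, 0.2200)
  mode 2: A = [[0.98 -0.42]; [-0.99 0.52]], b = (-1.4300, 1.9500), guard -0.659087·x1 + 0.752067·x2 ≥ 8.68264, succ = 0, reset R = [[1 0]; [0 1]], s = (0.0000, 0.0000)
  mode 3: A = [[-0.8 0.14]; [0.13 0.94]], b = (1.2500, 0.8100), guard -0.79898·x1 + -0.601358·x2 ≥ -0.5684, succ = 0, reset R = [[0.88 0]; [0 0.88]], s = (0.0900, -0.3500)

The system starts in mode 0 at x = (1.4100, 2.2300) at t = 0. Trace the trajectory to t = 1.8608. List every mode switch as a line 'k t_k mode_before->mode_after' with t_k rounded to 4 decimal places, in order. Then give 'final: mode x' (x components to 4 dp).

Mode 0: guard c·x = -1.2616 hit at Δt = 0.7074 (t = 0.7074), x⁻ = (0.5141, 1.2202) → reset → x⁺ = (0.5403, 0.9201), jump to mode 1
Mode 1: guard c·x = 0.7551 hit at Δt = 0.4911 (t = 1.1985), x⁻ = (-0.5176, 1.1614) → reset → x⁺ = (-0.8845, 1.1723), jump to mode 2
Mode 2: flow for 0.6623 to horizon, guard not reached → x = (-4.0228, 4.8510)

1 0.7074 0->1
2 1.1985 1->2
final: 2 -4.0228 4.8510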